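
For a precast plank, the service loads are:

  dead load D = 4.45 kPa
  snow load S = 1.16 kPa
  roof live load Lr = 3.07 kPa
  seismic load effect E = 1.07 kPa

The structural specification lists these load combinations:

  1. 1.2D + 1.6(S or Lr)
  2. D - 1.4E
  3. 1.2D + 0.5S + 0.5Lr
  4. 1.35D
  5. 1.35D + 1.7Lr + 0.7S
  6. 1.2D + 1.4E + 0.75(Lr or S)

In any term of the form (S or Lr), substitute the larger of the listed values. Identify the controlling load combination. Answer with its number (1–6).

(S or Lr) → Lr = 3.07 kPa; (Lr or S) → Lr = 3.07 kPa.
1. 1.2(4.45) + 1.6(3.07) = 5.34 + 4.91 = 10.25
2. 1.0(4.45) - 1.4(1.07) = 4.45 - 1.50 = 2.95
3. 1.2(4.45) + 0.5(1.16) + 0.5(3.07) = 5.34 + 0.58 + 1.54 = 7.46
4. 1.35(4.45) = 6.01
5. 1.35(4.45) + 1.7(3.07) + 0.7(1.16) = 6.01 + 5.22 + 0.81 = 12.04
6. 1.2(4.45) + 1.4(1.07) + 0.75(3.07) = 5.34 + 1.50 + 2.30 = 9.14
The largest value is 12.04 kPa from combination 5.

Combination 5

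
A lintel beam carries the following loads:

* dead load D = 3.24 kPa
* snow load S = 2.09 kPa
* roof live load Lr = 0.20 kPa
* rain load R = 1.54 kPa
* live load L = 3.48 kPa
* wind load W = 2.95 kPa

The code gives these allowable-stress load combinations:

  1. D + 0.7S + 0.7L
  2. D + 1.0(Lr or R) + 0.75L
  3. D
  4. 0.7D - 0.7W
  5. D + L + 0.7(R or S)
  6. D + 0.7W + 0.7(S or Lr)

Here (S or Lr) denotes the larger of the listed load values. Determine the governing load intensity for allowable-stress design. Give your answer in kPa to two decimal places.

8.18 kPa

(Lr or R) → R = 1.54 kPa; (R or S) → S = 2.09 kPa; (S or Lr) → S = 2.09 kPa.
1. 1.0(3.24) + 0.7(2.09) + 0.7(3.48) = 7.14
2. 1.0(3.24) + 1.0(1.54) + 0.75(3.48) = 7.39
3. 1.0(3.24) = 3.24
4. 0.7(3.24) - 0.7(2.95) = 0.20
5. 1.0(3.24) + 1.0(3.48) + 0.7(2.09) = 8.18
6. 1.0(3.24) + 0.7(2.95) + 0.7(2.09) = 6.77
The controlling combination is 5, giving 8.18 kPa.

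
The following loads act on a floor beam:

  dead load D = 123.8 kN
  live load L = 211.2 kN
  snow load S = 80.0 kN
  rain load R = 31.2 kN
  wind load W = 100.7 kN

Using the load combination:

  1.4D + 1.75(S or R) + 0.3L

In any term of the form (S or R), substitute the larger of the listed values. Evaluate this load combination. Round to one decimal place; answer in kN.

376.7 kN

(S or R) → S = 80.0 kN.
1.4(123.8) + 1.75(80.0) + 0.3(211.2) = 173.3 + 140.0 + 63.4 = 376.7
P_u = 376.7 kN.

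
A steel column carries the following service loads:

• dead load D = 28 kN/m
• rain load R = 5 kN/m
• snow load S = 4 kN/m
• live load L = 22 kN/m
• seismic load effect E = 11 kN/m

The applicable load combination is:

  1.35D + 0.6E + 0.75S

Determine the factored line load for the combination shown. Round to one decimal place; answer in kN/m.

47.4 kN/m

1.35(28) + 0.6(11) + 0.75(4) = 47.4
w_u = 47.4 kN/m.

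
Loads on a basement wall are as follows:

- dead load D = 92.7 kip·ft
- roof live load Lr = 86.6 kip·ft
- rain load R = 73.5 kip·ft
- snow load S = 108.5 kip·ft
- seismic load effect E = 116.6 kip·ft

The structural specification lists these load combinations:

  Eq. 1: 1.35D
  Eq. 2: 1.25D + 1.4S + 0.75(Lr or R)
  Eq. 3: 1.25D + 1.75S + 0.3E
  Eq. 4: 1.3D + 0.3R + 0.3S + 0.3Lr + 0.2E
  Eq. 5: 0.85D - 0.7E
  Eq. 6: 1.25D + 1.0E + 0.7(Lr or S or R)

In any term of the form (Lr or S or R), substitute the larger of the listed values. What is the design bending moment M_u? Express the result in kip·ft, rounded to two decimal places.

(Lr or R) → Lr = 86.6 kip·ft; (Lr or S or R) → S = 108.5 kip·ft.
Eq. 1: 1.35(92.7) = 125.15
Eq. 2: 1.25(92.7) + 1.4(108.5) + 0.75(86.6) = 115.88 + 151.90 + 64.95 = 332.73
Eq. 3: 1.25(92.7) + 1.75(108.5) + 0.3(116.6) = 340.73
Eq. 4: 1.3(92.7) + 0.3(73.5) + 0.3(108.5) + 0.3(86.6) + 0.2(116.6) = 120.51 + 22.05 + 32.55 + 25.98 + 23.32 = 224.41
Eq. 5: 0.85(92.7) - 0.7(116.6) = -2.83
Eq. 6: 1.25(92.7) + 1.0(116.6) + 0.7(108.5) = 115.88 + 116.60 + 75.95 = 308.43
The controlling combination is 3, giving 340.73 kip·ft.

340.73 kip·ft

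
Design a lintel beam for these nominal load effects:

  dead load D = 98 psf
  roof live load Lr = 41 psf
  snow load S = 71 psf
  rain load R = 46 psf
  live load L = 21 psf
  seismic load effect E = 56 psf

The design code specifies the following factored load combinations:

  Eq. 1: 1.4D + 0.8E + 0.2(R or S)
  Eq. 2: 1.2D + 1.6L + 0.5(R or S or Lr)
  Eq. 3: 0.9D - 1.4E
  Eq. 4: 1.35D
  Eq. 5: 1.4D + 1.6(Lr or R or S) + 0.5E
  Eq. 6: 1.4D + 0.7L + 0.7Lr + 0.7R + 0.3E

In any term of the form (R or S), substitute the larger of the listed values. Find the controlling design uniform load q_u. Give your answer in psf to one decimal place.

278.8 psf

(R or S) → S = 71 psf; (R or S or Lr) → S = 71 psf; (Lr or R or S) → S = 71 psf.
Eq. 1: 1.4(98) + 0.8(56) + 0.2(71) = 196.2
Eq. 2: 1.2(98) + 1.6(21) + 0.5(71) = 186.7
Eq. 3: 0.9(98) - 1.4(56) = 9.8
Eq. 4: 1.35(98) = 132.3
Eq. 5: 1.4(98) + 1.6(71) + 0.5(56) = 278.8
Eq. 6: 1.4(98) + 0.7(21) + 0.7(41) + 0.7(46) + 0.3(56) = 229.6
Maximum is from combination 5.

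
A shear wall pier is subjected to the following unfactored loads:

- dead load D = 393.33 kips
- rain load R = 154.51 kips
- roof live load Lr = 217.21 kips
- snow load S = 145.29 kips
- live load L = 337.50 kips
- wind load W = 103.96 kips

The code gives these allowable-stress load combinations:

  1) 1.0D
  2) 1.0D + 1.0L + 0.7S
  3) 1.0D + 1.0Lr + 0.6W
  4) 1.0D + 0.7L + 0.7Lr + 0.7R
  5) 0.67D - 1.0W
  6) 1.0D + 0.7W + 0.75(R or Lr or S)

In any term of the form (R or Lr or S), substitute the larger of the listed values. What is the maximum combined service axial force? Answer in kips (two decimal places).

(R or Lr or S) → Lr = 217.21 kips.
1) 1.0(393.33) = 393.33
2) 1.0(393.33) + 1.0(337.50) + 0.7(145.29) = 393.33 + 337.50 + 101.70 = 832.53
3) 1.0(393.33) + 1.0(217.21) + 0.6(103.96) = 393.33 + 217.21 + 62.38 = 672.92
4) 1.0(393.33) + 0.7(337.50) + 0.7(217.21) + 0.7(154.51) = 889.78
5) 0.67(393.33) - 1.0(103.96) = 263.53 - 103.96 = 159.57
6) 1.0(393.33) + 0.7(103.96) + 0.75(217.21) = 393.33 + 72.77 + 162.91 = 629.01
The controlling combination is 4, giving 889.78 kips.

889.78 kips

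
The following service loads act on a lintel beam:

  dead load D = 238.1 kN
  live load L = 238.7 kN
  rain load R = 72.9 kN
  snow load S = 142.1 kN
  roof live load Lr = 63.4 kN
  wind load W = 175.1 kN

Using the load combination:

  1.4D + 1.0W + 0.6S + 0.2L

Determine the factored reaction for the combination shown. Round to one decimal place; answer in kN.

641.4 kN

1.4(238.1) + 1.0(175.1) + 0.6(142.1) + 0.2(238.7) = 333.3 + 175.1 + 85.3 + 47.7 = 641.4
V_u = 641.4 kN.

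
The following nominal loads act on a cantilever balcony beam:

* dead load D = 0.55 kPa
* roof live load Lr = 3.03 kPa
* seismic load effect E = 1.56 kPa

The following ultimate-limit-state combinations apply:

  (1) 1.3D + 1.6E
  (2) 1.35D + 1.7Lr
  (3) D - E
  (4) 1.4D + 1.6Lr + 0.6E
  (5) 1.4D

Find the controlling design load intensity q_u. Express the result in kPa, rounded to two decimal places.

(1) 1.3(0.55) + 1.6(1.56) = 3.21
(2) 1.35(0.55) + 1.7(3.03) = 5.89
(3) 1.0(0.55) - 1.0(1.56) = -1.01
(4) 1.4(0.55) + 1.6(3.03) + 0.6(1.56) = 6.55
(5) 1.4(0.55) = 0.77
The controlling combination is 4, giving 6.55 kPa.

6.55 kPa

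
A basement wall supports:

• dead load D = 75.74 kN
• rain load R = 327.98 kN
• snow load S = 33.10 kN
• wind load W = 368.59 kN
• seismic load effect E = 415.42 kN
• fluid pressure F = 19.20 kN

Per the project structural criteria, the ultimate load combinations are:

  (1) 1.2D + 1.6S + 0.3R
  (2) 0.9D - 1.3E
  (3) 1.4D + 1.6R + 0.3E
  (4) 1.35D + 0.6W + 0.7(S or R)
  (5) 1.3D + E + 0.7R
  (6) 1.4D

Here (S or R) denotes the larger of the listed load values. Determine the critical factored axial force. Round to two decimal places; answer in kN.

(S or R) → R = 327.98 kN.
(1) 1.2(75.74) + 1.6(33.10) + 0.3(327.98) = 242.24
(2) 0.9(75.74) - 1.3(415.42) = -471.88
(3) 1.4(75.74) + 1.6(327.98) + 0.3(415.42) = 755.43
(4) 1.35(75.74) + 0.6(368.59) + 0.7(327.98) = 552.99
(5) 1.3(75.74) + 1.0(415.42) + 0.7(327.98) = 743.47
(6) 1.4(75.74) = 106.04
Maximum is from combination 3.

755.43 kN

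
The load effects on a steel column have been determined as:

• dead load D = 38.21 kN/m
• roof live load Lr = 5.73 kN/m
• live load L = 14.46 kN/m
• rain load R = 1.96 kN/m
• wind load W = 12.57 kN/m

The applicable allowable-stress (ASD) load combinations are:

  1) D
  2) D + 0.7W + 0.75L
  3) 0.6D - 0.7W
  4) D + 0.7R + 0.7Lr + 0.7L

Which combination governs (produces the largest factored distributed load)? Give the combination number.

Combination 2

1) 1.0(38.21) = 38.21
2) 1.0(38.21) + 0.7(12.57) + 0.75(14.46) = 57.85
3) 0.6(38.21) - 0.7(12.57) = 22.93 - 8.80 = 14.13
4) 1.0(38.21) + 0.7(1.96) + 0.7(5.73) + 0.7(14.46) = 53.72
The largest value is 57.85 kN/m from combination 2.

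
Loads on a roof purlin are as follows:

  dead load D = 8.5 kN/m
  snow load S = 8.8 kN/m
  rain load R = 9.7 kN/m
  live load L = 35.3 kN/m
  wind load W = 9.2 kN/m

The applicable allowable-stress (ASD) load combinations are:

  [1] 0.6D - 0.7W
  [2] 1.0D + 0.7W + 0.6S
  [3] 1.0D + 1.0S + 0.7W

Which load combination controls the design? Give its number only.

[1] 0.6(8.5) - 0.7(9.2) = 5.10 - 6.44 = -1.34
[2] 1.0(8.5) + 0.7(9.2) + 0.6(8.8) = 8.50 + 6.44 + 5.28 = 20.22
[3] 1.0(8.5) + 1.0(8.8) + 0.7(9.2) = 8.50 + 8.80 + 6.44 = 23.74
The largest value is 23.74 kN/m from combination 3.

Combination 3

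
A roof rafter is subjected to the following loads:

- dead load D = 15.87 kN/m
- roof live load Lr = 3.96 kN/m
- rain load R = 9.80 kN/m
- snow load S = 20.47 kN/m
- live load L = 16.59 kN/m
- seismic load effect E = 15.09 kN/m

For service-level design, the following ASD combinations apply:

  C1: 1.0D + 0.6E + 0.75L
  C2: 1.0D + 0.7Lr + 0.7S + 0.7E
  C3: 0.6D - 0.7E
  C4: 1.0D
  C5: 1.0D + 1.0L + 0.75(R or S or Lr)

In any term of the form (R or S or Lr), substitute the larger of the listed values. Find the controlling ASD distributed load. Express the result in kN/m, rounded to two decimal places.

47.81 kN/m

(R or S or Lr) → S = 20.47 kN/m.
C1: 1.0(15.87) + 0.6(15.09) + 0.75(16.59) = 37.37
C2: 1.0(15.87) + 0.7(3.96) + 0.7(20.47) + 0.7(15.09) = 15.87 + 2.77 + 14.33 + 10.56 = 43.53
C3: 0.6(15.87) - 0.7(15.09) = 9.52 - 10.56 = -1.04
C4: 1.0(15.87) = 15.87
C5: 1.0(15.87) + 1.0(16.59) + 0.75(20.47) = 15.87 + 16.59 + 15.35 = 47.81
Maximum is from combination 5.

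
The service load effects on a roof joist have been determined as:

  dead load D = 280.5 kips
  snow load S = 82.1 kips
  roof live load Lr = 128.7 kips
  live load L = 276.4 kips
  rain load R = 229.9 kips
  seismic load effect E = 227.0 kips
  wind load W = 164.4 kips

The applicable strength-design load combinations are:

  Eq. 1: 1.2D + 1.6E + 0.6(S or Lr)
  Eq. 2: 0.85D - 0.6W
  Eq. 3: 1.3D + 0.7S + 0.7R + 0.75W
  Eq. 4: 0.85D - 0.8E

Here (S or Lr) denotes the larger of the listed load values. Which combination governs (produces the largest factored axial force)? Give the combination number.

(S or Lr) → Lr = 128.7 kips.
Eq. 1: 1.2(280.5) + 1.6(227.0) + 0.6(128.7) = 777.0
Eq. 2: 0.85(280.5) - 0.6(164.4) = 139.8
Eq. 3: 1.3(280.5) + 0.7(82.1) + 0.7(229.9) + 0.75(164.4) = 706.4
Eq. 4: 0.85(280.5) - 0.8(227.0) = 56.8
The largest value is 777.0 kips from combination 1.

Combination 1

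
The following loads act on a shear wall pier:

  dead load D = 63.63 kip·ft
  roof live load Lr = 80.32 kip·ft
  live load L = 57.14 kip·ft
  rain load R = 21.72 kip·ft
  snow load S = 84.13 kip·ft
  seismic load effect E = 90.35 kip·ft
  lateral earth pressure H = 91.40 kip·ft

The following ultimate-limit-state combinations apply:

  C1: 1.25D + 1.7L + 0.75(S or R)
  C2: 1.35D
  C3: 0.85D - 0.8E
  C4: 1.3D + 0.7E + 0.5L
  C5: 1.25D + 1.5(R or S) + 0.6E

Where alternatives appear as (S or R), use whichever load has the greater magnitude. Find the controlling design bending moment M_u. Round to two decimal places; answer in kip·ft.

(S or R) → S = 84.13 kip·ft; (R or S) → S = 84.13 kip·ft.
C1: 1.25(63.63) + 1.7(57.14) + 0.75(84.13) = 239.77
C2: 1.35(63.63) = 85.90
C3: 0.85(63.63) - 0.8(90.35) = -18.19
C4: 1.3(63.63) + 0.7(90.35) + 0.5(57.14) = 174.53
C5: 1.25(63.63) + 1.5(84.13) + 0.6(90.35) = 259.94
Combination 5 governs: M_u = 259.94 kip·ft.

259.94 kip·ft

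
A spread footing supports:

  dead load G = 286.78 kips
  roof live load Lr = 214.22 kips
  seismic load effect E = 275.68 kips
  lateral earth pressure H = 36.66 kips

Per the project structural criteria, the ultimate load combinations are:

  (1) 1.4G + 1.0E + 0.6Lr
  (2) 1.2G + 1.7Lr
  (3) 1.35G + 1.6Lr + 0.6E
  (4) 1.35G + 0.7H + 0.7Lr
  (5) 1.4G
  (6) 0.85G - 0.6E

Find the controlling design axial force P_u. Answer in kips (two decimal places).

895.31 kips

(1) 1.4(286.78) + 1.0(275.68) + 0.6(214.22) = 401.49 + 275.68 + 128.53 = 805.70
(2) 1.2(286.78) + 1.7(214.22) = 344.14 + 364.17 = 708.31
(3) 1.35(286.78) + 1.6(214.22) + 0.6(275.68) = 387.15 + 342.75 + 165.41 = 895.31
(4) 1.35(286.78) + 0.7(36.66) + 0.7(214.22) = 562.77
(5) 1.4(286.78) = 401.49
(6) 0.85(286.78) - 0.6(275.68) = 78.36
Combination 3 governs: P_u = 895.31 kips.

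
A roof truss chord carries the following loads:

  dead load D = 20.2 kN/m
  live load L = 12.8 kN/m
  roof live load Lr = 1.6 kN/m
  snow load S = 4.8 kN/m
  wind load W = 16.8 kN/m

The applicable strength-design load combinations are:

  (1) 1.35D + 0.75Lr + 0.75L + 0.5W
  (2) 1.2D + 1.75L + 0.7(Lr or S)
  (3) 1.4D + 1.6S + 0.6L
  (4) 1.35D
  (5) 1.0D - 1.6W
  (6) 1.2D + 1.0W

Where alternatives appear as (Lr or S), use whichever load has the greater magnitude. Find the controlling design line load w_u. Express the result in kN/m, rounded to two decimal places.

50.00 kN/m

(Lr or S) → S = 4.8 kN/m.
(1) 1.35(20.2) + 0.75(1.6) + 0.75(12.8) + 0.5(16.8) = 27.27 + 1.20 + 9.60 + 8.40 = 46.47
(2) 1.2(20.2) + 1.75(12.8) + 0.7(4.8) = 24.24 + 22.40 + 3.36 = 50.00
(3) 1.4(20.2) + 1.6(4.8) + 0.6(12.8) = 28.28 + 7.68 + 7.68 = 43.64
(4) 1.35(20.2) = 27.27
(5) 1.0(20.2) - 1.6(16.8) = 20.20 - 26.88 = -6.68
(6) 1.2(20.2) + 1.0(16.8) = 24.24 + 16.80 = 41.04
The controlling combination is 2, giving 50.00 kN/m.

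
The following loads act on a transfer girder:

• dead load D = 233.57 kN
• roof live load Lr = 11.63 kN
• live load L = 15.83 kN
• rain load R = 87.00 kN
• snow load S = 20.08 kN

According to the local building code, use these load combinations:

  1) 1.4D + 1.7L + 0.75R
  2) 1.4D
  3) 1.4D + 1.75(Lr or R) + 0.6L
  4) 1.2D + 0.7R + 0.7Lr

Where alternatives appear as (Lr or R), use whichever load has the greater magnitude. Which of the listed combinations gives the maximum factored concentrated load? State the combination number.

(Lr or R) → R = 87.00 kN.
1) 1.4(233.57) + 1.7(15.83) + 0.75(87.00) = 327.00 + 26.91 + 65.25 = 419.16
2) 1.4(233.57) = 327.00
3) 1.4(233.57) + 1.75(87.00) + 0.6(15.83) = 327.00 + 152.25 + 9.50 = 488.75
4) 1.2(233.57) + 0.7(87.00) + 0.7(11.63) = 349.33
The largest value is 488.75 kN from combination 3.

Combination 3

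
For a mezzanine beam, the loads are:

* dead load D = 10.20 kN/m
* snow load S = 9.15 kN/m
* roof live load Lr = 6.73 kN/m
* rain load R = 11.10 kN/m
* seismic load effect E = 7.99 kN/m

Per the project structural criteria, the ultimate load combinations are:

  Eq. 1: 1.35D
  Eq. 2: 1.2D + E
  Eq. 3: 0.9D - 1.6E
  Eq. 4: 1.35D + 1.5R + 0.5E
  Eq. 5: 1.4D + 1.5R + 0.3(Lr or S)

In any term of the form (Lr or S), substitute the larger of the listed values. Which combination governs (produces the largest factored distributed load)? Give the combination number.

Combination 4

(Lr or S) → S = 9.15 kN/m.
Eq. 1: 1.35(10.20) = 13.77
Eq. 2: 1.2(10.20) + 1.0(7.99) = 12.24 + 7.99 = 20.23
Eq. 3: 0.9(10.20) - 1.6(7.99) = 9.18 - 12.78 = -3.60
Eq. 4: 1.35(10.20) + 1.5(11.10) + 0.5(7.99) = 13.77 + 16.65 + 4.00 = 34.42
Eq. 5: 1.4(10.20) + 1.5(11.10) + 0.3(9.15) = 14.28 + 16.65 + 2.75 = 33.68
The largest value is 34.42 kN/m from combination 4.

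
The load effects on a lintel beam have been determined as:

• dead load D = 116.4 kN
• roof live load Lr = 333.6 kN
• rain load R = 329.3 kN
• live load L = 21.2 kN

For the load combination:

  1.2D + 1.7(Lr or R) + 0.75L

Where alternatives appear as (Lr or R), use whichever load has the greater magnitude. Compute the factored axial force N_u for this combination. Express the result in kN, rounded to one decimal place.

722.7 kN

(Lr or R) → Lr = 333.6 kN.
1.2(116.4) + 1.7(333.6) + 0.75(21.2) = 722.7
N_u = 722.7 kN.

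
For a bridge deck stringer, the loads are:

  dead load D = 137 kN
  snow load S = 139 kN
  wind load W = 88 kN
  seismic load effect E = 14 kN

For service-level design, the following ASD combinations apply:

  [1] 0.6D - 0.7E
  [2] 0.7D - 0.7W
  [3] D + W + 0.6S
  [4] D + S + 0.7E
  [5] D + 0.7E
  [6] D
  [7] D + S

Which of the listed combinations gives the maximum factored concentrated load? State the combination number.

[1] 0.6(137) - 0.7(14) = 72.4
[2] 0.7(137) - 0.7(88) = 34.3
[3] 1.0(137) + 1.0(88) + 0.6(139) = 308.4
[4] 1.0(137) + 1.0(139) + 0.7(14) = 285.8
[5] 1.0(137) + 0.7(14) = 146.8
[6] 1.0(137) = 137.0
[7] 1.0(137) + 1.0(139) = 276.0
The largest value is 308.4 kN from combination 3.

Combination 3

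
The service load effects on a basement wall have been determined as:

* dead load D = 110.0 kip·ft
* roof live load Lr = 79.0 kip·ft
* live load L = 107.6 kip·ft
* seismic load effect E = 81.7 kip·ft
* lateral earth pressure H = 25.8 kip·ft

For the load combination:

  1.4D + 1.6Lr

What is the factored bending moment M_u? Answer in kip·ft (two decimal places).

1.4(110.0) + 1.6(79.0) = 154.00 + 126.40 = 280.40
M_u = 280.40 kip·ft.

280.40 kip·ft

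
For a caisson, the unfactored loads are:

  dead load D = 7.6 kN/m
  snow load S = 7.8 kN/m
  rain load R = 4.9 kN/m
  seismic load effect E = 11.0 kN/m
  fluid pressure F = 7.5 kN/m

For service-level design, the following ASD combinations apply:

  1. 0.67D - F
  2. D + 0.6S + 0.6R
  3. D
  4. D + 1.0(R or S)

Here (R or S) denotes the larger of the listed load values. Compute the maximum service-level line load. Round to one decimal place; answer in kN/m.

(R or S) → S = 7.8 kN/m.
1. 0.67(7.6) - 1.0(7.5) = 5.1 - 7.5 = -2.4
2. 1.0(7.6) + 0.6(7.8) + 0.6(4.9) = 7.6 + 4.7 + 2.9 = 15.2
3. 1.0(7.6) = 7.6
4. 1.0(7.6) + 1.0(7.8) = 7.6 + 7.8 = 15.4
Maximum is from combination 4.

15.4 kN/m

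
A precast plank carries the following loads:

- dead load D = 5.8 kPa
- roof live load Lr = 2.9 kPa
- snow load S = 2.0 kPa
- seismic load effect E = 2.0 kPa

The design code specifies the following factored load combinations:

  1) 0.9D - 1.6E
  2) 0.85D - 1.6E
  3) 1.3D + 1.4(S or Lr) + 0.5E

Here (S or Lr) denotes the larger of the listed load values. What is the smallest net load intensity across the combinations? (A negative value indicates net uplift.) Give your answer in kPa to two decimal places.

(S or Lr) → Lr = 2.9 kPa.
1) 0.9(5.8) - 1.6(2.0) = 2.02
2) 0.85(5.8) - 1.6(2.0) = 1.73
3) 1.3(5.8) + 1.4(2.9) + 0.5(2.0) = 12.60
Combination 2 gives the minimum: 1.73 kPa.

1.73 kPa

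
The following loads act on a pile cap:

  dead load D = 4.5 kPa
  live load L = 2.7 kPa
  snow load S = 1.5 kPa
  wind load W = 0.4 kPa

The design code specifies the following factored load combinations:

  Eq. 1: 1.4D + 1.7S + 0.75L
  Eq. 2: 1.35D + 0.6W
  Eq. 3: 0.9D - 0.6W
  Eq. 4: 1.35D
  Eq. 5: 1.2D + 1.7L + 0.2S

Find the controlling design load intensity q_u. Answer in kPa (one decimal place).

Eq. 1: 1.4(4.5) + 1.7(1.5) + 0.75(2.7) = 6.3 + 2.6 + 2.0 = 10.9
Eq. 2: 1.35(4.5) + 0.6(0.4) = 6.1 + 0.2 = 6.3
Eq. 3: 0.9(4.5) - 0.6(0.4) = 3.8
Eq. 4: 1.35(4.5) = 6.1
Eq. 5: 1.2(4.5) + 1.7(2.7) + 0.2(1.5) = 5.4 + 4.6 + 0.3 = 10.3
The controlling combination is 1, giving 10.9 kPa.

10.9 kPa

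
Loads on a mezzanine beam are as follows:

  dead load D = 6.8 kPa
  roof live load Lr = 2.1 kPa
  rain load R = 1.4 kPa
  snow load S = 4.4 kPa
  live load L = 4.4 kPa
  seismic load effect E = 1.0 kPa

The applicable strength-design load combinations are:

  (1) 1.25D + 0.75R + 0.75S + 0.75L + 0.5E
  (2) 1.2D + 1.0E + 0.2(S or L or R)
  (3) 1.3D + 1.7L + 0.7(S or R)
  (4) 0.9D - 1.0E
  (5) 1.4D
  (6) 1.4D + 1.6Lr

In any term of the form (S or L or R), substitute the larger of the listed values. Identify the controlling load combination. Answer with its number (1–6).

Combination 3

(S or L or R) → S = 4.4 kPa; (S or R) → S = 4.4 kPa.
(1) 1.25(6.8) + 0.75(1.4) + 0.75(4.4) + 0.75(4.4) + 0.5(1.0) = 8.5 + 1.1 + 3.3 + 3.3 + 0.5 = 16.7
(2) 1.2(6.8) + 1.0(1.0) + 0.2(4.4) = 10.0
(3) 1.3(6.8) + 1.7(4.4) + 0.7(4.4) = 8.8 + 7.5 + 3.1 = 19.4
(4) 0.9(6.8) - 1.0(1.0) = 6.1 - 1.0 = 5.1
(5) 1.4(6.8) = 9.5
(6) 1.4(6.8) + 1.6(2.1) = 9.5 + 3.4 = 12.9
The largest value is 19.4 kPa from combination 3.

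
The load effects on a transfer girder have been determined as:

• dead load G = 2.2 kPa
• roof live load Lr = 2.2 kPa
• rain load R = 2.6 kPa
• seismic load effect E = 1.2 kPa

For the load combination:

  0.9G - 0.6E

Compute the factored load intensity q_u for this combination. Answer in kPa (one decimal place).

1.3 kPa

0.9(2.2) - 0.6(1.2) = 2.0 - 0.7 = 1.3
q_u = 1.3 kPa.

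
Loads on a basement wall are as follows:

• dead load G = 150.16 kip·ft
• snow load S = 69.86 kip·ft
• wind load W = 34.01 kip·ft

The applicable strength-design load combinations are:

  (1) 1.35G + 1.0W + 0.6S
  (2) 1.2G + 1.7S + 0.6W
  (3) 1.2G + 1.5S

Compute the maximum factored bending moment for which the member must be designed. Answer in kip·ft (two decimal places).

319.36 kip·ft

(1) 1.35(150.16) + 1.0(34.01) + 0.6(69.86) = 278.64
(2) 1.2(150.16) + 1.7(69.86) + 0.6(34.01) = 319.36
(3) 1.2(150.16) + 1.5(69.86) = 284.98
Combination 2 governs: M_u = 319.36 kip·ft.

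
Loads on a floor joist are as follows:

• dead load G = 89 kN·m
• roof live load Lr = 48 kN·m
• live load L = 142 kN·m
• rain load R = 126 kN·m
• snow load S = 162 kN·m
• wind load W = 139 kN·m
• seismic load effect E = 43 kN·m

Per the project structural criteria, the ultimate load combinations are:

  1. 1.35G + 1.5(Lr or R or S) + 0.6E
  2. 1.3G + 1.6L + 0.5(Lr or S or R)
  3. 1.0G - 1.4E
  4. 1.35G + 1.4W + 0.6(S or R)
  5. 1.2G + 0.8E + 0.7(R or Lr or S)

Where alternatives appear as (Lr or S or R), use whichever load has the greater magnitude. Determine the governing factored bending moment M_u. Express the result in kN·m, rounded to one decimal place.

423.9 kN·m

(Lr or R or S) → S = 162 kN·m; (Lr or S or R) → S = 162 kN·m; (S or R) → S = 162 kN·m; (R or Lr or S) → S = 162 kN·m.
1. 1.35(89) + 1.5(162) + 0.6(43) = 120.2 + 243.0 + 25.8 = 389.0
2. 1.3(89) + 1.6(142) + 0.5(162) = 115.7 + 227.2 + 81.0 = 423.9
3. 1.0(89) - 1.4(43) = 89.0 - 60.2 = 28.8
4. 1.35(89) + 1.4(139) + 0.6(162) = 120.2 + 194.6 + 97.2 = 412.0
5. 1.2(89) + 0.8(43) + 0.7(162) = 106.8 + 34.4 + 113.4 = 254.6
Maximum is from combination 2.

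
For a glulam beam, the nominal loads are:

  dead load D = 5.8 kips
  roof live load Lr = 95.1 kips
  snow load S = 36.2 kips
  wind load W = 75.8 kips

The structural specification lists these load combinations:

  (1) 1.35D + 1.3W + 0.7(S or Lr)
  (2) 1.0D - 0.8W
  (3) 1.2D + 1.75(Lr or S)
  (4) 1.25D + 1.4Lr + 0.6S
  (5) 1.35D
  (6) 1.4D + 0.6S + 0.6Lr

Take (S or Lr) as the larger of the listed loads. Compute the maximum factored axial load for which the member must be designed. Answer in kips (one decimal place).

(S or Lr) → Lr = 95.1 kips; (Lr or S) → Lr = 95.1 kips.
(1) 1.35(5.8) + 1.3(75.8) + 0.7(95.1) = 7.8 + 98.5 + 66.6 = 172.9
(2) 1.0(5.8) - 0.8(75.8) = 5.8 - 60.6 = -54.8
(3) 1.2(5.8) + 1.75(95.1) = 7.0 + 166.4 = 173.4
(4) 1.25(5.8) + 1.4(95.1) + 0.6(36.2) = 7.3 + 133.1 + 21.7 = 162.1
(5) 1.35(5.8) = 7.8
(6) 1.4(5.8) + 0.6(36.2) + 0.6(95.1) = 8.1 + 21.7 + 57.1 = 86.9
The controlling combination is 3, giving 173.4 kips.

173.4 kips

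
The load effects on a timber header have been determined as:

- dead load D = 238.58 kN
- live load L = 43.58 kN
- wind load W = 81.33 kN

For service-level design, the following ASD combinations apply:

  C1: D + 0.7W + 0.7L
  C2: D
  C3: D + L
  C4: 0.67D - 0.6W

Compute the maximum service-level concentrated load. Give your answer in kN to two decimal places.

C1: 1.0(238.58) + 0.7(81.33) + 0.7(43.58) = 238.58 + 56.93 + 30.51 = 326.02
C2: 1.0(238.58) = 238.58
C3: 1.0(238.58) + 1.0(43.58) = 238.58 + 43.58 = 282.16
C4: 0.67(238.58) - 0.6(81.33) = 159.85 - 48.80 = 111.05
Combination 1 governs: P = 326.02 kN.

326.02 kN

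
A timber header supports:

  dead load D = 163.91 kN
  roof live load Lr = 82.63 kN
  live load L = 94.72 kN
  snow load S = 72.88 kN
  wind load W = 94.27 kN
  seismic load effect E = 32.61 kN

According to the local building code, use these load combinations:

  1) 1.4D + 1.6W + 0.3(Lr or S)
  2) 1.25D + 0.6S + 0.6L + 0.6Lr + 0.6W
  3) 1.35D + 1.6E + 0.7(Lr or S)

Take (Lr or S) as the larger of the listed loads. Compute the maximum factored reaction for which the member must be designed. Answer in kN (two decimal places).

411.59 kN

(Lr or S) → Lr = 82.63 kN.
1) 1.4(163.91) + 1.6(94.27) + 0.3(82.63) = 405.10
2) 1.25(163.91) + 0.6(72.88) + 0.6(94.72) + 0.6(82.63) + 0.6(94.27) = 204.89 + 43.73 + 56.83 + 49.58 + 56.56 = 411.59
3) 1.35(163.91) + 1.6(32.61) + 0.7(82.63) = 221.28 + 52.18 + 57.84 = 331.30
The controlling combination is 2, giving 411.59 kN.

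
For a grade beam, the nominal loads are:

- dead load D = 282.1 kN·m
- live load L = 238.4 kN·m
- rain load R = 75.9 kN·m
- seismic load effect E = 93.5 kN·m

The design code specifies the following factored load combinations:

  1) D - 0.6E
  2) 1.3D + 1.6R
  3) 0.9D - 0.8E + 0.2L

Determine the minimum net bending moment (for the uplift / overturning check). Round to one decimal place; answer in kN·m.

1) 1.0(282.1) - 0.6(93.5) = 282.1 - 56.1 = 226.0
2) 1.3(282.1) + 1.6(75.9) = 488.2
3) 0.9(282.1) - 0.8(93.5) + 0.2(238.4) = 253.9 - 74.8 + 47.7 = 226.8
Combination 1 gives the minimum: 226.0 kN·m.

226.0 kN·m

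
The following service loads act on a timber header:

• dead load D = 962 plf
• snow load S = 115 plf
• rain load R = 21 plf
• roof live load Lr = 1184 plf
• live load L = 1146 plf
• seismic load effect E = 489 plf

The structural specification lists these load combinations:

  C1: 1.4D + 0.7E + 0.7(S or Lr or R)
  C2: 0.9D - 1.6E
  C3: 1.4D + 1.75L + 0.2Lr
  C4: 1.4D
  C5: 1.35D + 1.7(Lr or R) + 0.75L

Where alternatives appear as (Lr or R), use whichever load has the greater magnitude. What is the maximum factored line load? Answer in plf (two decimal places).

(S or Lr or R) → Lr = 1184 plf; (Lr or R) → Lr = 1184 plf.
C1: 1.4(962) + 0.7(489) + 0.7(1184) = 1346.80 + 342.30 + 828.80 = 2517.90
C2: 0.9(962) - 1.6(489) = 865.80 - 782.40 = 83.40
C3: 1.4(962) + 1.75(1146) + 0.2(1184) = 1346.80 + 2005.50 + 236.80 = 3589.10
C4: 1.4(962) = 1346.80
C5: 1.35(962) + 1.7(1184) + 0.75(1146) = 1298.70 + 2012.80 + 859.50 = 4171.00
Maximum is from combination 5.

4171.00 plf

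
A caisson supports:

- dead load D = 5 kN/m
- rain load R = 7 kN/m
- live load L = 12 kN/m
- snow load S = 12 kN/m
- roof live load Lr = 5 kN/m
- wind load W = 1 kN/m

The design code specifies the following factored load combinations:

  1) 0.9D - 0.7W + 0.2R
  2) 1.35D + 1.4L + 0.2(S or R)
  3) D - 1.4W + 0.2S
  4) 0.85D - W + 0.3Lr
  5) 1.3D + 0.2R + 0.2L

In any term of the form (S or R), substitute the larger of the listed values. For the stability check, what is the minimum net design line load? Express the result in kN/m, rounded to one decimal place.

4.8 kN/m

(S or R) → S = 12 kN/m.
1) 0.9(5) - 0.7(1) + 0.2(7) = 5.2
2) 1.35(5) + 1.4(12) + 0.2(12) = 26.0
3) 1.0(5) - 1.4(1) + 0.2(12) = 6.0
4) 0.85(5) - 1.0(1) + 0.3(5) = 4.8
5) 1.3(5) + 0.2(7) + 0.2(12) = 10.3
Combination 4 gives the minimum: 4.8 kN/m.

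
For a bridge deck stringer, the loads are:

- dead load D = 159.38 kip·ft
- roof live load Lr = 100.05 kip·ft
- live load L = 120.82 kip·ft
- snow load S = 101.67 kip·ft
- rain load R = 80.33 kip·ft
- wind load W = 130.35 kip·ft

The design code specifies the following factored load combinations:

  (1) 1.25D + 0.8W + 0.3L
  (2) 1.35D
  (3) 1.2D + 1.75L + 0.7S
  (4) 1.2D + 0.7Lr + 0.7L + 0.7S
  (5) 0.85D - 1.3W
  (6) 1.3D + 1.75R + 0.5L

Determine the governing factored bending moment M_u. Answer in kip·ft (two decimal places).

473.86 kip·ft

(1) 1.25(159.38) + 0.8(130.35) + 0.3(120.82) = 339.75
(2) 1.35(159.38) = 215.16
(3) 1.2(159.38) + 1.75(120.82) + 0.7(101.67) = 473.86
(4) 1.2(159.38) + 0.7(100.05) + 0.7(120.82) + 0.7(101.67) = 417.03
(5) 0.85(159.38) - 1.3(130.35) = -33.98
(6) 1.3(159.38) + 1.75(80.33) + 0.5(120.82) = 207.19 + 140.58 + 60.41 = 408.18
The controlling combination is 3, giving 473.86 kip·ft.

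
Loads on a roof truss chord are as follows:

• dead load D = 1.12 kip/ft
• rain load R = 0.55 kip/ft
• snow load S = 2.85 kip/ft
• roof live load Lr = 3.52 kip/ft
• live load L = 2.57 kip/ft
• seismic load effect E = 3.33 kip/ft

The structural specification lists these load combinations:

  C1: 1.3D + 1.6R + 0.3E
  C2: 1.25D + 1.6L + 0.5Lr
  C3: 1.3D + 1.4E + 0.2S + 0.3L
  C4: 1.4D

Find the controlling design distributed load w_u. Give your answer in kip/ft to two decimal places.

C1: 1.3(1.12) + 1.6(0.55) + 0.3(3.33) = 3.34
C2: 1.25(1.12) + 1.6(2.57) + 0.5(3.52) = 7.27
C3: 1.3(1.12) + 1.4(3.33) + 0.2(2.85) + 0.3(2.57) = 7.46
C4: 1.4(1.12) = 1.57
The controlling combination is 3, giving 7.46 kip/ft.

7.46 kip/ft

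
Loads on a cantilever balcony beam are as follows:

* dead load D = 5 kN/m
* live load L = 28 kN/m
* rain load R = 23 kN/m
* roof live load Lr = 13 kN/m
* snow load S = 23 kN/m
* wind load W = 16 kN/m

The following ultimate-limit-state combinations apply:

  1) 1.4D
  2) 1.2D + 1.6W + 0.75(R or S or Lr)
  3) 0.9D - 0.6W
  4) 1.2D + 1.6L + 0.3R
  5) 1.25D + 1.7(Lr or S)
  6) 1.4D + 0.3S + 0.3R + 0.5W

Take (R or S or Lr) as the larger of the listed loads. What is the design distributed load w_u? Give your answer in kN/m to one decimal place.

57.7 kN/m

(R or S or Lr) → R = 23 kN/m; (Lr or S) → S = 23 kN/m.
1) 1.4(5) = 7.0
2) 1.2(5) + 1.6(16) + 0.75(23) = 48.9
3) 0.9(5) - 0.6(16) = -5.1
4) 1.2(5) + 1.6(28) + 0.3(23) = 57.7
5) 1.25(5) + 1.7(23) = 45.4
6) 1.4(5) + 0.3(23) + 0.3(23) + 0.5(16) = 28.8
Maximum is from combination 4.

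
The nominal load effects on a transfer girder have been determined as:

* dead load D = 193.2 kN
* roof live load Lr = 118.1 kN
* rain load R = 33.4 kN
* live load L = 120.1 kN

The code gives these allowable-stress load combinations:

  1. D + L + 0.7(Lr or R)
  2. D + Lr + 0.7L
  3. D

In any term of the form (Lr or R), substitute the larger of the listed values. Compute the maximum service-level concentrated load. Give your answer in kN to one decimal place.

(Lr or R) → Lr = 118.1 kN.
1. 1.0(193.2) + 1.0(120.1) + 0.7(118.1) = 396.0
2. 1.0(193.2) + 1.0(118.1) + 0.7(120.1) = 395.4
3. 1.0(193.2) = 193.2
Combination 1 governs: P = 396.0 kN.

396.0 kN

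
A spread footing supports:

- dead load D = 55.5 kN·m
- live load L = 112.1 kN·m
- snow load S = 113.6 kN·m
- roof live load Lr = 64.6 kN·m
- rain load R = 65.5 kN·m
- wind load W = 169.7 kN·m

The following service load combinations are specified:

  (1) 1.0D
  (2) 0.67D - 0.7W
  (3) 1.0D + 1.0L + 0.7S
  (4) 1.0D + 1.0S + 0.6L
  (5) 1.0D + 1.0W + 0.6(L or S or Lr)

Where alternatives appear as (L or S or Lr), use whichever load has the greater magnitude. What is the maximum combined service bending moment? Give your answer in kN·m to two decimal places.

293.36 kN·m

(L or S or Lr) → S = 113.6 kN·m.
(1) 1.0(55.5) = 55.50
(2) 0.67(55.5) - 0.7(169.7) = -81.61
(3) 1.0(55.5) + 1.0(112.1) + 0.7(113.6) = 55.50 + 112.10 + 79.52 = 247.12
(4) 1.0(55.5) + 1.0(113.6) + 0.6(112.1) = 55.50 + 113.60 + 67.26 = 236.36
(5) 1.0(55.5) + 1.0(169.7) + 0.6(113.6) = 55.50 + 169.70 + 68.16 = 293.36
Maximum is from combination 5.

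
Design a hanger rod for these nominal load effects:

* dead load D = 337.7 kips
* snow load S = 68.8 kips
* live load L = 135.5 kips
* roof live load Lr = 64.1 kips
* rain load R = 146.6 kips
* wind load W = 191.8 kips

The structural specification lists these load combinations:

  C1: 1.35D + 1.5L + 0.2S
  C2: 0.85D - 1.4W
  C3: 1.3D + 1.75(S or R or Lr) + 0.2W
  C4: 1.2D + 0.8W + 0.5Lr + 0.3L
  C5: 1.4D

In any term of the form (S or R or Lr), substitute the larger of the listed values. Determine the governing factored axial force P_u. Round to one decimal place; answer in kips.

(S or R or Lr) → R = 146.6 kips.
C1: 1.35(337.7) + 1.5(135.5) + 0.2(68.8) = 672.9
C2: 0.85(337.7) - 1.4(191.8) = 287.0 - 268.5 = 18.5
C3: 1.3(337.7) + 1.75(146.6) + 0.2(191.8) = 733.9
C4: 1.2(337.7) + 0.8(191.8) + 0.5(64.1) + 0.3(135.5) = 405.2 + 153.4 + 32.1 + 40.7 = 631.4
C5: 1.4(337.7) = 472.8
Maximum is from combination 3.

733.9 kips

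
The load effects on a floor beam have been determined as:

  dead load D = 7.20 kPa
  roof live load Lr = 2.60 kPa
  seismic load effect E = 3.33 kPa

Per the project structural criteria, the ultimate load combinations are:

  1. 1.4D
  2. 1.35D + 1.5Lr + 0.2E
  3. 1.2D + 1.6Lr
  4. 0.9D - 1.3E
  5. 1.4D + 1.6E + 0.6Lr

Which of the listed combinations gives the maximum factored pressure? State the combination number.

Combination 5

1. 1.4(7.20) = 10.08
2. 1.35(7.20) + 1.5(2.60) + 0.2(3.33) = 14.29
3. 1.2(7.20) + 1.6(2.60) = 12.80
4. 0.9(7.20) - 1.3(3.33) = 2.15
5. 1.4(7.20) + 1.6(3.33) + 0.6(2.60) = 16.97
The largest value is 16.97 kPa from combination 5.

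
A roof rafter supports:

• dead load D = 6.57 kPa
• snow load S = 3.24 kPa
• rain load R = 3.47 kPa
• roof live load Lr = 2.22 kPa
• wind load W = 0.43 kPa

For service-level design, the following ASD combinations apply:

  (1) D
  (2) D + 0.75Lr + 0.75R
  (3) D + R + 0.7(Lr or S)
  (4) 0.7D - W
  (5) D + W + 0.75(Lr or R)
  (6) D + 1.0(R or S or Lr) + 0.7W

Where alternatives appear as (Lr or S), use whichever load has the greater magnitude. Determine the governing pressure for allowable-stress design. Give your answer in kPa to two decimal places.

(Lr or S) → S = 3.24 kPa; (Lr or R) → R = 3.47 kPa; (R or S or Lr) → R = 3.47 kPa.
(1) 1.0(6.57) = 6.57
(2) 1.0(6.57) + 0.75(2.22) + 0.75(3.47) = 6.57 + 1.67 + 2.60 = 10.84
(3) 1.0(6.57) + 1.0(3.47) + 0.7(3.24) = 6.57 + 3.47 + 2.27 = 12.31
(4) 0.7(6.57) - 1.0(0.43) = 4.60 - 0.43 = 4.17
(5) 1.0(6.57) + 1.0(0.43) + 0.75(3.47) = 6.57 + 0.43 + 2.60 = 9.60
(6) 1.0(6.57) + 1.0(3.47) + 0.7(0.43) = 6.57 + 3.47 + 0.30 = 10.34
The controlling combination is 3, giving 12.31 kPa.

12.31 kPa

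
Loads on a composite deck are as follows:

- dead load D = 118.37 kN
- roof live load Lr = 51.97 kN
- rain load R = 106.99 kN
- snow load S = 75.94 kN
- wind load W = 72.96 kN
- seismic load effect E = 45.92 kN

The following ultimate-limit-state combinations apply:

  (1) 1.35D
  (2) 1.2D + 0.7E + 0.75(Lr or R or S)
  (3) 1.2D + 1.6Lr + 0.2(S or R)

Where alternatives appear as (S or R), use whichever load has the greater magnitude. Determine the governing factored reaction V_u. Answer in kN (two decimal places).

(Lr or R or S) → R = 106.99 kN; (S or R) → R = 106.99 kN.
(1) 1.35(118.37) = 159.80
(2) 1.2(118.37) + 0.7(45.92) + 0.75(106.99) = 254.43
(3) 1.2(118.37) + 1.6(51.97) + 0.2(106.99) = 246.59
Combination 2 governs: V_u = 254.43 kN.

254.43 kN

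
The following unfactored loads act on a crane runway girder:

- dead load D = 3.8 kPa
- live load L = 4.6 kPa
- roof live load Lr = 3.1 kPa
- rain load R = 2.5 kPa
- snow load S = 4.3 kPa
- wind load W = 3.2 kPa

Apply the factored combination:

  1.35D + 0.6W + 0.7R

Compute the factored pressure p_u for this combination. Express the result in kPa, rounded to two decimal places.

1.35(3.8) + 0.6(3.2) + 0.7(2.5) = 5.13 + 1.92 + 1.75 = 8.80
p_u = 8.80 kPa.

8.80 kPa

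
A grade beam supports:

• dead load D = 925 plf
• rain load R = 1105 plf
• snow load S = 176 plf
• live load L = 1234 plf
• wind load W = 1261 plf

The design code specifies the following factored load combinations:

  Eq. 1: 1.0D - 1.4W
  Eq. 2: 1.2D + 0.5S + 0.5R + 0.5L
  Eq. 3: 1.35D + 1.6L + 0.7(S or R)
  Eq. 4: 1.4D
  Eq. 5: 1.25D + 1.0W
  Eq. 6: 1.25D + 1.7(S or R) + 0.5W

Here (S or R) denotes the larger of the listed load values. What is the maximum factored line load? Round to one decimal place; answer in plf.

3996.7 plf

(S or R) → R = 1105 plf.
Eq. 1: 1.0(925) - 1.4(1261) = -840.4
Eq. 2: 1.2(925) + 0.5(176) + 0.5(1105) + 0.5(1234) = 2367.5
Eq. 3: 1.35(925) + 1.6(1234) + 0.7(1105) = 3996.7
Eq. 4: 1.4(925) = 1295.0
Eq. 5: 1.25(925) + 1.0(1261) = 2417.3
Eq. 6: 1.25(925) + 1.7(1105) + 0.5(1261) = 3665.3
Combination 3 governs: w_u = 3996.7 plf.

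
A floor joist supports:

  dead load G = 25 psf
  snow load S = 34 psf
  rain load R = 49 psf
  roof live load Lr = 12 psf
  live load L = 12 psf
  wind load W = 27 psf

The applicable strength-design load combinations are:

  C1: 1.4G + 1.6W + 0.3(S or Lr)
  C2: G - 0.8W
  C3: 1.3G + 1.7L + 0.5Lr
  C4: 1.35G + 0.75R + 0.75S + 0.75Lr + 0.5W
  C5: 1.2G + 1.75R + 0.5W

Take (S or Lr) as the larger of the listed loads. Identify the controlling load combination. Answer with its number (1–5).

(S or Lr) → S = 34 psf.
C1: 1.4(25) + 1.6(27) + 0.3(34) = 35.0 + 43.2 + 10.2 = 88.4
C2: 1.0(25) - 0.8(27) = 25.0 - 21.6 = 3.4
C3: 1.3(25) + 1.7(12) + 0.5(12) = 32.5 + 20.4 + 6.0 = 58.9
C4: 1.35(25) + 0.75(49) + 0.75(34) + 0.75(12) + 0.5(27) = 118.5
C5: 1.2(25) + 1.75(49) + 0.5(27) = 30.0 + 85.8 + 13.5 = 129.3
The largest value is 129.3 psf from combination 5.

Combination 5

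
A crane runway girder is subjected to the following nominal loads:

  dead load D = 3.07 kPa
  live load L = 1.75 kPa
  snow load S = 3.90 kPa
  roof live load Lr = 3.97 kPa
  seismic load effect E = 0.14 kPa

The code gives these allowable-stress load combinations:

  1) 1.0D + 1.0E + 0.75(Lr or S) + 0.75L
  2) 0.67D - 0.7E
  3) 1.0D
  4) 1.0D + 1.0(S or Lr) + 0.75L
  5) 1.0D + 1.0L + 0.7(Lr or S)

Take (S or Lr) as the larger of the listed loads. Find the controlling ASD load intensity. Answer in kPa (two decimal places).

(Lr or S) → Lr = 3.97 kPa; (S or Lr) → Lr = 3.97 kPa.
1) 1.0(3.07) + 1.0(0.14) + 0.75(3.97) + 0.75(1.75) = 3.07 + 0.14 + 2.98 + 1.31 = 7.50
2) 0.67(3.07) - 0.7(0.14) = 2.06 - 0.10 = 1.96
3) 1.0(3.07) = 3.07
4) 1.0(3.07) + 1.0(3.97) + 0.75(1.75) = 3.07 + 3.97 + 1.31 = 8.35
5) 1.0(3.07) + 1.0(1.75) + 0.7(3.97) = 3.07 + 1.75 + 2.78 = 7.60
Maximum is from combination 4.

8.35 kPa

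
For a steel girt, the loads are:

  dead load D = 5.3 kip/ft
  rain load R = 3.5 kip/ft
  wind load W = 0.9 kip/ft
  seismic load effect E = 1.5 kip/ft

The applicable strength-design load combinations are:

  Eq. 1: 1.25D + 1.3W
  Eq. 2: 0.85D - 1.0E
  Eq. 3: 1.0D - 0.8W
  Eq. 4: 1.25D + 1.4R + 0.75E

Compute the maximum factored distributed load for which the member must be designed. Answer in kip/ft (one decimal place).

Eq. 1: 1.25(5.3) + 1.3(0.9) = 6.6 + 1.2 = 7.8
Eq. 2: 0.85(5.3) - 1.0(1.5) = 4.5 - 1.5 = 3.0
Eq. 3: 1.0(5.3) - 0.8(0.9) = 5.3 - 0.7 = 4.6
Eq. 4: 1.25(5.3) + 1.4(3.5) + 0.75(1.5) = 12.7
Combination 4 governs: w_u = 12.7 kip/ft.

12.7 kip/ft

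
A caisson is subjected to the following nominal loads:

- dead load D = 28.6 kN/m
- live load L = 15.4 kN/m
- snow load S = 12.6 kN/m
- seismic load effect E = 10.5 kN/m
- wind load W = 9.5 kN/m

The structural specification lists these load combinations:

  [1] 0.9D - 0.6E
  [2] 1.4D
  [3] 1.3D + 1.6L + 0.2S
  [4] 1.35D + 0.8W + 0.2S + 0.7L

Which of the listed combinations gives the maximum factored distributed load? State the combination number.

[1] 0.9(28.6) - 0.6(10.5) = 25.7 - 6.3 = 19.4
[2] 1.4(28.6) = 40.0
[3] 1.3(28.6) + 1.6(15.4) + 0.2(12.6) = 37.2 + 24.6 + 2.5 = 64.3
[4] 1.35(28.6) + 0.8(9.5) + 0.2(12.6) + 0.7(15.4) = 38.6 + 7.6 + 2.5 + 10.8 = 59.5
The largest value is 64.3 kN/m from combination 3.

Combination 3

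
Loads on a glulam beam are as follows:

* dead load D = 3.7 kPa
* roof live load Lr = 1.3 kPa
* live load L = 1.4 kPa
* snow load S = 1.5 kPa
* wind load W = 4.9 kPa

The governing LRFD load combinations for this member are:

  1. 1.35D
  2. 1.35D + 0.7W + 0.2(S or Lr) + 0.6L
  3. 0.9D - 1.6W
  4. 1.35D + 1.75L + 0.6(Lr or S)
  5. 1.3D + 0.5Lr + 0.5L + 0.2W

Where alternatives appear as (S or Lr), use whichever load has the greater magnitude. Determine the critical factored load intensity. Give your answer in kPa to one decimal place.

(S or Lr) → S = 1.5 kPa; (Lr or S) → S = 1.5 kPa.
1. 1.35(3.7) = 5.0
2. 1.35(3.7) + 0.7(4.9) + 0.2(1.5) + 0.6(1.4) = 9.6
3. 0.9(3.7) - 1.6(4.9) = -4.5
4. 1.35(3.7) + 1.75(1.4) + 0.6(1.5) = 8.3
5. 1.3(3.7) + 0.5(1.3) + 0.5(1.4) + 0.2(4.9) = 7.1
The controlling combination is 2, giving 9.6 kPa.

9.6 kPa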